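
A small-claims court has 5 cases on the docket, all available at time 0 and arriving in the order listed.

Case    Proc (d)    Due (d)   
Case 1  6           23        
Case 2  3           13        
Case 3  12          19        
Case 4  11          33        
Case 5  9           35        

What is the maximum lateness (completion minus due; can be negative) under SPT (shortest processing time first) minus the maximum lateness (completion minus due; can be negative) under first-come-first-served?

SPT (increasing processing time): Case 2 Case 1 Case 5 Case 4 Case 3.
Case 2: 0→3, due 13, lateness -10
Case 1: 3→9, due 23, lateness -14
Case 5: 9→18, due 35, lateness -17
Case 4: 18→29, due 33, lateness -4
Case 3: 29→41, due 19, lateness 22
Maximum = 22.
FIFO (arrival order): Case 1 Case 2 Case 3 Case 4 Case 5.
Case 1: 0→6, due 23, lateness -17
Case 2: 6→9, due 13, lateness -4
Case 3: 9→21, due 19, lateness 2
Case 4: 21→32, due 33, lateness -1
Case 5: 32→41, due 35, lateness 6
Maximum = 6.
Difference = 22 − 6 = 16.

16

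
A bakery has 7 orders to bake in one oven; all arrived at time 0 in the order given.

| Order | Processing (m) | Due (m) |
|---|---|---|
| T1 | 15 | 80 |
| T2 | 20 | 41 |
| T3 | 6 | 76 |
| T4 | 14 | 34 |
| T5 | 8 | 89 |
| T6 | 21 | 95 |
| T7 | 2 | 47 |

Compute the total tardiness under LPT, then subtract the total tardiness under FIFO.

LPT (decreasing processing time): T6 T2 T1 T4 T5 T3 T7.
T6: 0→21, due 95, tardiness 0
T2: 21→41, due 41, tardiness 0
T1: 41→56, due 80, tardiness 0
T4: 56→70, due 34, tardiness 36
T5: 70→78, due 89, tardiness 0
T3: 78→84, due 76, tardiness 8
T7: 84→86, due 47, tardiness 39
Sum = 0+0+0+36+0+8+39 = 83.
FIFO (arrival order): T1 T2 T3 T4 T5 T6 T7.
T1: 0→15, due 80, tardiness 0
T2: 15→35, due 41, tardiness 0
T3: 35→41, due 76, tardiness 0
T4: 41→55, due 34, tardiness 21
T5: 55→63, due 89, tardiness 0
T6: 63→84, due 95, tardiness 0
T7: 84→86, due 47, tardiness 39
Sum = 0+0+0+21+0+0+39 = 60.
Difference = 83 − 60 = 23.

23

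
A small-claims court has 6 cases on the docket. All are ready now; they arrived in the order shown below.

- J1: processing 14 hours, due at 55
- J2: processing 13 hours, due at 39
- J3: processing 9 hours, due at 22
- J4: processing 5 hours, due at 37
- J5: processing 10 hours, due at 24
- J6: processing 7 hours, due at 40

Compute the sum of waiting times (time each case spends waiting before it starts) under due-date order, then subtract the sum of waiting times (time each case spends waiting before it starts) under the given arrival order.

-36

EDD (increasing due date): J3 J5 J4 J2 J6 J1.
J3: waits 0, runs 0→9
J5: waits 9, runs 9→19
J4: waits 19, runs 19→24
J2: waits 24, runs 24→37
J6: waits 37, runs 37→44
J1: waits 44, runs 44→58
Sum = 0+9+19+24+37+44 = 133.
FIFO (arrival order): J1 J2 J3 J4 J5 J6.
J1: waits 0, runs 0→14
J2: waits 14, runs 14→27
J3: waits 27, runs 27→36
J4: waits 36, runs 36→41
J5: waits 41, runs 41→51
J6: waits 51, runs 51→58
Sum = 0+14+27+36+41+51 = 169.
Difference = 133 − 169 = -36.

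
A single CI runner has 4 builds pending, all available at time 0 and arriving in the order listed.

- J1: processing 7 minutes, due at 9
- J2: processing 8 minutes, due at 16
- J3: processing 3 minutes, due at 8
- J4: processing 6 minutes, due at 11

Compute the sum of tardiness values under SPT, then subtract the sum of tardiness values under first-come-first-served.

-8

SPT (increasing processing time): J3 J4 J1 J2.
J3: 0→3, due 8, tardiness 0
J4: 3→9, due 11, tardiness 0
J1: 9→16, due 9, tardiness 7
J2: 16→24, due 16, tardiness 8
Sum = 0+0+7+8 = 15.
FIFO (arrival order): J1 J2 J3 J4.
J1: 0→7, due 9, tardiness 0
J2: 7→15, due 16, tardiness 0
J3: 15→18, due 8, tardiness 10
J4: 18→24, due 11, tardiness 13
Sum = 0+0+10+13 = 23.
Difference = 15 − 23 = -8.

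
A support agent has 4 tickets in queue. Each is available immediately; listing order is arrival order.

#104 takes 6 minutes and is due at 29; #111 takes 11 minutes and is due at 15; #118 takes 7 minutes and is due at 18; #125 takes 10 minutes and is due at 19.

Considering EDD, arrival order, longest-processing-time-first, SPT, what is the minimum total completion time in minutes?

76

EDD (increasing due date): #111 #118 #125 #104.
#111: 0→11
#118: 11→18
#125: 18→28
#104: 28→34
Sum = 11+18+28+34 = 91.
FIFO (arrival order): #104 #111 #118 #125.
#104: 0→6
#111: 6→17
#118: 17→24
#125: 24→34
Sum = 6+17+24+34 = 81.
LPT (decreasing processing time): #111 #125 #118 #104.
#111: 0→11
#125: 11→21
#118: 21→28
#104: 28→34
Sum = 11+21+28+34 = 94.
SPT (increasing processing time): #104 #118 #125 #111.
#104: 0→6
#118: 6→13
#125: 13→23
#111: 23→34
Sum = 6+13+23+34 = 76.
EDD 91, FIFO 81, LPT 94, SPT 76 → minimum 76.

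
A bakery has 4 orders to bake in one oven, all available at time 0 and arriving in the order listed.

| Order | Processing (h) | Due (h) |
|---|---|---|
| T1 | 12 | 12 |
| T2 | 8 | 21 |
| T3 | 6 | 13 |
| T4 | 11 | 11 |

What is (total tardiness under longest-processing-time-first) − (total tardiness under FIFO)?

LPT (decreasing processing time): T1 T4 T2 T3.
T1: 0→12, due 12, tardiness 0
T4: 12→23, due 11, tardiness 12
T2: 23→31, due 21, tardiness 10
T3: 31→37, due 13, tardiness 24
Sum = 0+12+10+24 = 46.
FIFO (arrival order): T1 T2 T3 T4.
T1: 0→12, due 12, tardiness 0
T2: 12→20, due 21, tardiness 0
T3: 20→26, due 13, tardiness 13
T4: 26→37, due 11, tardiness 26
Sum = 0+0+13+26 = 39.
Difference = 46 − 39 = 7.

7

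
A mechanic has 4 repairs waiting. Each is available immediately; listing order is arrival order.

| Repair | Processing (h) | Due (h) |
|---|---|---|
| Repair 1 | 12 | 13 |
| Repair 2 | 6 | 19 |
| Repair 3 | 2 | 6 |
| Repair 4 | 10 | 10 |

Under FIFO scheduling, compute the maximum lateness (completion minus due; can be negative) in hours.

20

FIFO (arrival order): Repair 1 Repair 2 Repair 3 Repair 4.
Repair 1: 0→12, due 13, lateness -1
Repair 2: 12→18, due 19, lateness -1
Repair 3: 18→20, due 6, lateness 14
Repair 4: 20→30, due 10, lateness 20
Maximum = 20.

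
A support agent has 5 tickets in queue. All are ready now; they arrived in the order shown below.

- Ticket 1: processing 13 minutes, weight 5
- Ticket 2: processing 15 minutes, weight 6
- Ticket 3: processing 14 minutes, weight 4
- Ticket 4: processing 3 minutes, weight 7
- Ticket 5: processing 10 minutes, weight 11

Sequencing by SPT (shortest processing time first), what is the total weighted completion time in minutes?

784

SPT (increasing processing time): Ticket 4 Ticket 5 Ticket 1 Ticket 3 Ticket 2.
Ticket 4: finishes 3, weight 7, w·C = 21
Ticket 5: finishes 13, weight 11, w·C = 143
Ticket 1: finishes 26, weight 5, w·C = 130
Ticket 3: finishes 40, weight 4, w·C = 160
Ticket 2: finishes 55, weight 6, w·C = 330
Sum = 21+143+130+160+330 = 784.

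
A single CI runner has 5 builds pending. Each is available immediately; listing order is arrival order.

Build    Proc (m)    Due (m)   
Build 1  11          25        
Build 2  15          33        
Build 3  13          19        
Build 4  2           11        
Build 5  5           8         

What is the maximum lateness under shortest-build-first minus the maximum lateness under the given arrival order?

SPT (increasing processing time): Build 4 Build 5 Build 1 Build 3 Build 2.
Build 4: 0→2, due 11, lateness -9
Build 5: 2→7, due 8, lateness -1
Build 1: 7→18, due 25, lateness -7
Build 3: 18→31, due 19, lateness 12
Build 2: 31→46, due 33, lateness 13
Maximum = 13.
FIFO (arrival order): Build 1 Build 2 Build 3 Build 4 Build 5.
Build 1: 0→11, due 25, lateness -14
Build 2: 11→26, due 33, lateness -7
Build 3: 26→39, due 19, lateness 20
Build 4: 39→41, due 11, lateness 30
Build 5: 41→46, due 8, lateness 38
Maximum = 38.
Difference = 13 − 38 = -25.

-25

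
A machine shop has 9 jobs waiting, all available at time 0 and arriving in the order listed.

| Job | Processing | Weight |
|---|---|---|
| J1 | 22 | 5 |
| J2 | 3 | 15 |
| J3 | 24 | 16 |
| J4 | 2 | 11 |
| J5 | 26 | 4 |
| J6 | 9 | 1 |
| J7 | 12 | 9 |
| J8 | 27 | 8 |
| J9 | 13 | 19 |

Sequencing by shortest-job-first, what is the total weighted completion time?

SPT (increasing processing time): J4 J2 J6 J7 J9 J1 J3 J5 J8.
J4: finishes 2, weight 11, w·C = 22
J2: finishes 5, weight 15, w·C = 75
J6: finishes 14, weight 1, w·C = 14
J7: finishes 26, weight 9, w·C = 234
J9: finishes 39, weight 19, w·C = 741
J1: finishes 61, weight 5, w·C = 305
J3: finishes 85, weight 16, w·C = 1360
J5: finishes 111, weight 4, w·C = 444
J8: finishes 138, weight 8, w·C = 1104
Sum = 22+75+14+234+741+305+1360+444+1104 = 4299.

4299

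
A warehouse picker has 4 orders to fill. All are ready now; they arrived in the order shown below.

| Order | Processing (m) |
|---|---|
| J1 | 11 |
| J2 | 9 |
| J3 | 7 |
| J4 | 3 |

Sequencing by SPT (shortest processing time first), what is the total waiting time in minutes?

32

SPT (increasing processing time): J4 J3 J2 J1.
J4: waits 0, runs 0→3
J3: waits 3, runs 3→10
J2: waits 10, runs 10→19
J1: waits 19, runs 19→30
Sum = 0+3+10+19 = 32.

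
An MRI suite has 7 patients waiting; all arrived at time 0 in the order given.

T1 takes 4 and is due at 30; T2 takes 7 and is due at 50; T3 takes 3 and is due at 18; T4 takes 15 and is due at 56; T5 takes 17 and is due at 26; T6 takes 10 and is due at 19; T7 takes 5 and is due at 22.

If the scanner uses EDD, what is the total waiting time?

154

EDD (increasing due date): T3 T6 T7 T5 T1 T2 T4.
T3: waits 0, runs 0→3
T6: waits 3, runs 3→13
T7: waits 13, runs 13→18
T5: waits 18, runs 18→35
T1: waits 35, runs 35→39
T2: waits 39, runs 39→46
T4: waits 46, runs 46→61
Sum = 0+3+13+18+35+39+46 = 154.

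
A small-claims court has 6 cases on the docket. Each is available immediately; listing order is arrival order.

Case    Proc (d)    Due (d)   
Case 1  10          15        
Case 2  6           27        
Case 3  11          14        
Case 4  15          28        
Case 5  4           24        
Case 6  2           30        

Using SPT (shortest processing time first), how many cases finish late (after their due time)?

SPT (increasing processing time): Case 6 Case 5 Case 2 Case 1 Case 3 Case 4.
Case 6: 0→2, due 30, tardiness 0
Case 5: 2→6, due 24, tardiness 0
Case 2: 6→12, due 27, tardiness 0
Case 1: 12→22, due 15, tardiness 7
Case 3: 22→33, due 14, tardiness 19
Case 4: 33→48, due 28, tardiness 20
Late cases: 3.

3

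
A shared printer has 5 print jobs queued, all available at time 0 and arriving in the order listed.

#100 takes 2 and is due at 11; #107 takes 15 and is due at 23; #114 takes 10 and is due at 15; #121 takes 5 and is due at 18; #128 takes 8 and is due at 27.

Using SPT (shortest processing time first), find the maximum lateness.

SPT (increasing processing time): #100 #121 #128 #114 #107.
#100: 0→2, due 11, lateness -9
#121: 2→7, due 18, lateness -11
#128: 7→15, due 27, lateness -12
#114: 15→25, due 15, lateness 10
#107: 25→40, due 23, lateness 17
Maximum = 17.

17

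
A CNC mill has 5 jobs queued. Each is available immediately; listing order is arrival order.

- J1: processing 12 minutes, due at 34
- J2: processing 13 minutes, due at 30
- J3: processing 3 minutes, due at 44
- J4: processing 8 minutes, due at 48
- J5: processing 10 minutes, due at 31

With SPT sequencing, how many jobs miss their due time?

SPT (increasing processing time): J3 J4 J5 J1 J2.
J3: 0→3, due 44, tardiness 0
J4: 3→11, due 48, tardiness 0
J5: 11→21, due 31, tardiness 0
J1: 21→33, due 34, tardiness 0
J2: 33→46, due 30, tardiness 16
Late jobs: 1.

1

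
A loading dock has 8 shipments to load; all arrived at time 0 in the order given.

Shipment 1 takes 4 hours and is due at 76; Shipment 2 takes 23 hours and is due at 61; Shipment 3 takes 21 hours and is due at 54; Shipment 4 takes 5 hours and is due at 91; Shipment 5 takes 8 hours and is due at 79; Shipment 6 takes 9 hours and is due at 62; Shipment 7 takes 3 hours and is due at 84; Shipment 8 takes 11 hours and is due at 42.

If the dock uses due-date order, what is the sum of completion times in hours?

469

EDD (increasing due date): Shipment 8 Shipment 3 Shipment 2 Shipment 6 Shipment 1 Shipment 5 Shipment 7 Shipment 4.
Shipment 8: 0→11
Shipment 3: 11→32
Shipment 2: 32→55
Shipment 6: 55→64
Shipment 1: 64→68
Shipment 5: 68→76
Shipment 7: 76→79
Shipment 4: 79→84
Sum = 11+32+55+64+68+76+79+84 = 469.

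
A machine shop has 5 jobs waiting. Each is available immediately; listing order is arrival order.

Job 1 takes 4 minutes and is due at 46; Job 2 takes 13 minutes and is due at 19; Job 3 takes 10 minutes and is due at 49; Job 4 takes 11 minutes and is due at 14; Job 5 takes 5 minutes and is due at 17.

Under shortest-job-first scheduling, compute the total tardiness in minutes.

40

SPT (increasing processing time): Job 1 Job 5 Job 3 Job 4 Job 2.
Job 1: 0→4, due 46, tardiness 0
Job 5: 4→9, due 17, tardiness 0
Job 3: 9→19, due 49, tardiness 0
Job 4: 19→30, due 14, tardiness 16
Job 2: 30→43, due 19, tardiness 24
Sum = 0+0+0+16+24 = 40.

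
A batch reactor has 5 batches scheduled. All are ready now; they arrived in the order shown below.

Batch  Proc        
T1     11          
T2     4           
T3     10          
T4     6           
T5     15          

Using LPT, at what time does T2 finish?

LPT (decreasing processing time): T5 T1 T3 T4 T2.
T5: 0→15
T1: 15→26
T3: 26→36
T4: 36→42
T2: 42→46

46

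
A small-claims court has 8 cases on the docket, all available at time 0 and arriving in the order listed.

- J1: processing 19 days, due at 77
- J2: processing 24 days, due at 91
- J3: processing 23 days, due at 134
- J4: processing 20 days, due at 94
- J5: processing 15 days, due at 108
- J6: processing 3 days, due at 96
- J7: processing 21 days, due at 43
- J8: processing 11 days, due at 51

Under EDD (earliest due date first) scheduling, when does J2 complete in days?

75

EDD (increasing due date): J7 J8 J1 J2 J4 J6 J5 J3.
J7: 0→21
J8: 21→32
J1: 32→51
J2: 51→75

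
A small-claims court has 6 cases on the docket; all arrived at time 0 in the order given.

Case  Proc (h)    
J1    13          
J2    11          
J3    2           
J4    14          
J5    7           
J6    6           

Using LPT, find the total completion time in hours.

228

LPT (decreasing processing time): J4 J1 J2 J5 J6 J3.
J4: 0→14
J1: 14→27
J2: 27→38
J5: 38→45
J6: 45→51
J3: 51→53
Sum = 14+27+38+45+51+53 = 228.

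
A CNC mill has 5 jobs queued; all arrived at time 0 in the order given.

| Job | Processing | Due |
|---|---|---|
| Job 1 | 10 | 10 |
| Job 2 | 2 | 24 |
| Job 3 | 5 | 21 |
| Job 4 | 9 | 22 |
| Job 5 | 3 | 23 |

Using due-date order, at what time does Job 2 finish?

EDD (increasing due date): Job 1 Job 3 Job 4 Job 5 Job 2.
Job 1: 0→10
Job 3: 10→15
Job 4: 15→24
Job 5: 24→27
Job 2: 27→29

29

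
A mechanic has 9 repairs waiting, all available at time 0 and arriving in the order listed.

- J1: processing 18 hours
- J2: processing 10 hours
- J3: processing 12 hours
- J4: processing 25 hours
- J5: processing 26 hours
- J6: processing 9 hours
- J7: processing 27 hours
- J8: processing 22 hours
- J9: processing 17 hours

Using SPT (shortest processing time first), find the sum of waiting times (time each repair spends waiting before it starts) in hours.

513

SPT (increasing processing time): J6 J2 J3 J9 J1 J8 J4 J5 J7.
J6: waits 0, runs 0→9
J2: waits 9, runs 9→19
J3: waits 19, runs 19→31
J9: waits 31, runs 31→48
J1: waits 48, runs 48→66
J8: waits 66, runs 66→88
J4: waits 88, runs 88→113
J5: waits 113, runs 113→139
J7: waits 139, runs 139→166
Sum = 0+9+19+31+48+66+88+113+139 = 513.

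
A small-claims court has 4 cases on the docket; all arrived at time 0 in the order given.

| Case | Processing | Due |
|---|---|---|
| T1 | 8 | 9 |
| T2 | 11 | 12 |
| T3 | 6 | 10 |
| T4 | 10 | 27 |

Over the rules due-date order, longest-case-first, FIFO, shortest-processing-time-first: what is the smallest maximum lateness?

EDD (increasing due date): T1 T3 T2 T4.
T1: 0→8, due 9, lateness -1
T3: 8→14, due 10, lateness 4
T2: 14→25, due 12, lateness 13
T4: 25→35, due 27, lateness 8
Maximum = 13.
LPT (decreasing processing time): T2 T4 T1 T3.
T2: 0→11, due 12, lateness -1
T4: 11→21, due 27, lateness -6
T1: 21→29, due 9, lateness 20
T3: 29→35, due 10, lateness 25
Maximum = 25.
FIFO (arrival order): T1 T2 T3 T4.
T1: 0→8, due 9, lateness -1
T2: 8→19, due 12, lateness 7
T3: 19→25, due 10, lateness 15
T4: 25→35, due 27, lateness 8
Maximum = 15.
SPT (increasing processing time): T3 T1 T4 T2.
T3: 0→6, due 10, lateness -4
T1: 6→14, due 9, lateness 5
T4: 14→24, due 27, lateness -3
T2: 24→35, due 12, lateness 23
Maximum = 23.
EDD 13, LPT 25, FIFO 15, SPT 23 → minimum 13.

13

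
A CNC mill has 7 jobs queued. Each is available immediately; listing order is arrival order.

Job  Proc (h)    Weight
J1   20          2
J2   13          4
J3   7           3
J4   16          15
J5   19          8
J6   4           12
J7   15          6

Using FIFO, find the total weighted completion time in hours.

FIFO (arrival order): J1 J2 J3 J4 J5 J6 J7.
J1: finishes 20, weight 2, w·C = 40
J2: finishes 33, weight 4, w·C = 132
J3: finishes 40, weight 3, w·C = 120
J4: finishes 56, weight 15, w·C = 840
J5: finishes 75, weight 8, w·C = 600
J6: finishes 79, weight 12, w·C = 948
J7: finishes 94, weight 6, w·C = 564
Sum = 40+132+120+840+600+948+564 = 3244.

3244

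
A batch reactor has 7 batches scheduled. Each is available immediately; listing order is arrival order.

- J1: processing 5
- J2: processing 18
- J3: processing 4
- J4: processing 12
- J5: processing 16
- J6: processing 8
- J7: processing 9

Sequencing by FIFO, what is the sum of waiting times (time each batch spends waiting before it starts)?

FIFO (arrival order): J1 J2 J3 J4 J5 J6 J7.
J1: waits 0, runs 0→5
J2: waits 5, runs 5→23
J3: waits 23, runs 23→27
J4: waits 27, runs 27→39
J5: waits 39, runs 39→55
J6: waits 55, runs 55→63
J7: waits 63, runs 63→72
Sum = 0+5+23+27+39+55+63 = 212.

212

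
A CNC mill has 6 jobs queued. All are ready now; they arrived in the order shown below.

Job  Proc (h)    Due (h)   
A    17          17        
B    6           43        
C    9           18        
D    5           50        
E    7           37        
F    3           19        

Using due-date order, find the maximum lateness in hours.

EDD (increasing due date): A C F E B D.
A: 0→17, due 17, lateness 0
C: 17→26, due 18, lateness 8
F: 26→29, due 19, lateness 10
E: 29→36, due 37, lateness -1
B: 36→42, due 43, lateness -1
D: 42→47, due 50, lateness -3
Maximum = 10.

10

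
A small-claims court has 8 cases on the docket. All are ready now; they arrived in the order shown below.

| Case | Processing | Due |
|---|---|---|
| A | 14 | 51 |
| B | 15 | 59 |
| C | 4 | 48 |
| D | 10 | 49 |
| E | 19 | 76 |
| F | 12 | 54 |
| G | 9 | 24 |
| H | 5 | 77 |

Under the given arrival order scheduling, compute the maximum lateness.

59

FIFO (arrival order): A B C D E F G H.
A: 0→14, due 51, lateness -37
B: 14→29, due 59, lateness -30
C: 29→33, due 48, lateness -15
D: 33→43, due 49, lateness -6
E: 43→62, due 76, lateness -14
F: 62→74, due 54, lateness 20
G: 74→83, due 24, lateness 59
H: 83→88, due 77, lateness 11
Maximum = 59.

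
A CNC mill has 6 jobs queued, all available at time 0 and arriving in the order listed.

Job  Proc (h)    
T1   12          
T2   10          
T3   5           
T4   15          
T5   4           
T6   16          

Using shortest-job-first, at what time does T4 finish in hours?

SPT (increasing processing time): T5 T3 T2 T1 T4 T6.
T5: 0→4
T3: 4→9
T2: 9→19
T1: 19→31
T4: 31→46

46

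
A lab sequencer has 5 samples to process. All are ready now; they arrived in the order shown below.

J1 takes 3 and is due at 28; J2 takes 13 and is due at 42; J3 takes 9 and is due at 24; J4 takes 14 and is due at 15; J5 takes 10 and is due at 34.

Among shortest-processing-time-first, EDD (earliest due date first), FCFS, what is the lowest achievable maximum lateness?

SPT (increasing processing time): J1 J3 J5 J2 J4.
J1: 0→3, due 28, lateness -25
J3: 3→12, due 24, lateness -12
J5: 12→22, due 34, lateness -12
J2: 22→35, due 42, lateness -7
J4: 35→49, due 15, lateness 34
Maximum = 34.
EDD (increasing due date): J4 J3 J1 J5 J2.
J4: 0→14, due 15, lateness -1
J3: 14→23, due 24, lateness -1
J1: 23→26, due 28, lateness -2
J5: 26→36, due 34, lateness 2
J2: 36→49, due 42, lateness 7
Maximum = 7.
FIFO (arrival order): J1 J2 J3 J4 J5.
J1: 0→3, due 28, lateness -25
J2: 3→16, due 42, lateness -26
J3: 16→25, due 24, lateness 1
J4: 25→39, due 15, lateness 24
J5: 39→49, due 34, lateness 15
Maximum = 24.
SPT 34, EDD 7, FIFO 24 → minimum 7.

7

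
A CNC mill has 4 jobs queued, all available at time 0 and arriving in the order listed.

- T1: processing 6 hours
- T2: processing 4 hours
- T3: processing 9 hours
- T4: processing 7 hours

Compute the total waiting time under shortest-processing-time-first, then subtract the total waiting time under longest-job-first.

SPT (increasing processing time): T2 T1 T4 T3.
T2: waits 0, runs 0→4
T1: waits 4, runs 4→10
T4: waits 10, runs 10→17
T3: waits 17, runs 17→26
Sum = 0+4+10+17 = 31.
LPT (decreasing processing time): T3 T4 T1 T2.
T3: waits 0, runs 0→9
T4: waits 9, runs 9→16
T1: waits 16, runs 16→22
T2: waits 22, runs 22→26
Sum = 0+9+16+22 = 47.
Difference = 31 − 47 = -16.

-16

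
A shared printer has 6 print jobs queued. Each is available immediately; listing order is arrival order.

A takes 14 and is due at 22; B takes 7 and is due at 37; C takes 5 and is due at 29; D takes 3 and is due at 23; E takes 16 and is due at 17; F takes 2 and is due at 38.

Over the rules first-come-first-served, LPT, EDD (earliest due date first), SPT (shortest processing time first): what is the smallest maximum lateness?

FIFO (arrival order): A B C D E F.
A: 0→14, due 22, lateness -8
B: 14→21, due 37, lateness -16
C: 21→26, due 29, lateness -3
D: 26→29, due 23, lateness 6
E: 29→45, due 17, lateness 28
F: 45→47, due 38, lateness 9
Maximum = 28.
LPT (decreasing processing time): E A B C D F.
E: 0→16, due 17, lateness -1
A: 16→30, due 22, lateness 8
B: 30→37, due 37, lateness 0
C: 37→42, due 29, lateness 13
D: 42→45, due 23, lateness 22
F: 45→47, due 38, lateness 9
Maximum = 22.
EDD (increasing due date): E A D C B F.
E: 0→16, due 17, lateness -1
A: 16→30, due 22, lateness 8
D: 30→33, due 23, lateness 10
C: 33→38, due 29, lateness 9
B: 38→45, due 37, lateness 8
F: 45→47, due 38, lateness 9
Maximum = 10.
SPT (increasing processing time): F D C B A E.
F: 0→2, due 38, lateness -36
D: 2→5, due 23, lateness -18
C: 5→10, due 29, lateness -19
B: 10→17, due 37, lateness -20
A: 17→31, due 22, lateness 9
E: 31→47, due 17, lateness 30
Maximum = 30.
FIFO 28, LPT 22, EDD 10, SPT 30 → minimum 10.

10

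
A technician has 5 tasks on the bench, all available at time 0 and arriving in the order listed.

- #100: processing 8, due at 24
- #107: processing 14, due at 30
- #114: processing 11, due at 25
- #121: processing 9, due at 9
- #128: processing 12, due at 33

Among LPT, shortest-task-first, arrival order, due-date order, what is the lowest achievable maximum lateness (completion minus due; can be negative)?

21

LPT (decreasing processing time): #107 #128 #114 #121 #100.
#107: 0→14, due 30, lateness -16
#128: 14→26, due 33, lateness -7
#114: 26→37, due 25, lateness 12
#121: 37→46, due 9, lateness 37
#100: 46→54, due 24, lateness 30
Maximum = 37.
SPT (increasing processing time): #100 #121 #114 #128 #107.
#100: 0→8, due 24, lateness -16
#121: 8→17, due 9, lateness 8
#114: 17→28, due 25, lateness 3
#128: 28→40, due 33, lateness 7
#107: 40→54, due 30, lateness 24
Maximum = 24.
FIFO (arrival order): #100 #107 #114 #121 #128.
#100: 0→8, due 24, lateness -16
#107: 8→22, due 30, lateness -8
#114: 22→33, due 25, lateness 8
#121: 33→42, due 9, lateness 33
#128: 42→54, due 33, lateness 21
Maximum = 33.
EDD (increasing due date): #121 #100 #114 #107 #128.
#121: 0→9, due 9, lateness 0
#100: 9→17, due 24, lateness -7
#114: 17→28, due 25, lateness 3
#107: 28→42, due 30, lateness 12
#128: 42→54, due 33, lateness 21
Maximum = 21.
LPT 37, SPT 24, FIFO 33, EDD 21 → minimum 21.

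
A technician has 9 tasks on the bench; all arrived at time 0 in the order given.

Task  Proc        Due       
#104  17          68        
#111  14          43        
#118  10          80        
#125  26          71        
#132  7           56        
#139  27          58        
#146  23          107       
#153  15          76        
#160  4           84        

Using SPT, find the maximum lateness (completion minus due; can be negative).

SPT (increasing processing time): #160 #132 #118 #111 #153 #104 #146 #125 #139.
#160: 0→4, due 84, lateness -80
#132: 4→11, due 56, lateness -45
#118: 11→21, due 80, lateness -59
#111: 21→35, due 43, lateness -8
#153: 35→50, due 76, lateness -26
#104: 50→67, due 68, lateness -1
#146: 67→90, due 107, lateness -17
#125: 90→116, due 71, lateness 45
#139: 116→143, due 58, lateness 85
Maximum = 85.

85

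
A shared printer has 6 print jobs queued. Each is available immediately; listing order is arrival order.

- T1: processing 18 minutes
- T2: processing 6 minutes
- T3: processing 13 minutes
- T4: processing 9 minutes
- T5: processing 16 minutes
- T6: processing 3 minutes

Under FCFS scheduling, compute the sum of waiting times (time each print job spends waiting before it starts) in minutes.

FIFO (arrival order): T1 T2 T3 T4 T5 T6.
T1: waits 0, runs 0→18
T2: waits 18, runs 18→24
T3: waits 24, runs 24→37
T4: waits 37, runs 37→46
T5: waits 46, runs 46→62
T6: waits 62, runs 62→65
Sum = 0+18+24+37+46+62 = 187.

187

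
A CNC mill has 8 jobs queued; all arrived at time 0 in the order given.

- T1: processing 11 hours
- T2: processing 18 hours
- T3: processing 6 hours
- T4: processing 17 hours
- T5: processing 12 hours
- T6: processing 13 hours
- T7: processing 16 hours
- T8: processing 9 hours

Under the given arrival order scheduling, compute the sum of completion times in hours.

FIFO (arrival order): T1 T2 T3 T4 T5 T6 T7 T8.
T1: 0→11
T2: 11→29
T3: 29→35
T4: 35→52
T5: 52→64
T6: 64→77
T7: 77→93
T8: 93→102
Sum = 11+29+35+52+64+77+93+102 = 463.

463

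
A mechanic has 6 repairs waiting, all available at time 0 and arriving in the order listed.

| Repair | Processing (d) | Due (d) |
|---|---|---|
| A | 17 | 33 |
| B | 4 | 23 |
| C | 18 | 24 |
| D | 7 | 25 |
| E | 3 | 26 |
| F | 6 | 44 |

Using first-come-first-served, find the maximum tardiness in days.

23

FIFO (arrival order): A B C D E F.
A: 0→17, due 33, tardiness 0
B: 17→21, due 23, tardiness 0
C: 21→39, due 24, tardiness 15
D: 39→46, due 25, tardiness 21
E: 46→49, due 26, tardiness 23
F: 49→55, due 44, tardiness 11
Maximum = 23.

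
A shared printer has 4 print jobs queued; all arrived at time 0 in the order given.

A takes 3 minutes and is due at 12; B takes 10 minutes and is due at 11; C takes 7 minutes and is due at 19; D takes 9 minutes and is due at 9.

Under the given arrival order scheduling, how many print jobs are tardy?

FIFO (arrival order): A B C D.
A: 0→3, due 12, tardiness 0
B: 3→13, due 11, tardiness 2
C: 13→20, due 19, tardiness 1
D: 20→29, due 9, tardiness 20
Late print jobs: 3.

3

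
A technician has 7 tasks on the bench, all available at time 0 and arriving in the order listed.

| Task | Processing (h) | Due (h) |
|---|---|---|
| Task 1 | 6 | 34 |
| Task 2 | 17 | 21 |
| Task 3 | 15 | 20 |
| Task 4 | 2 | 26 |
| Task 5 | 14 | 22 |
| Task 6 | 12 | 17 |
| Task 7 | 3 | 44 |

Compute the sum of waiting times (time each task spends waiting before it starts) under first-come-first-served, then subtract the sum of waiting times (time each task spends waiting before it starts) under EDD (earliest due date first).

FIFO (arrival order): Task 1 Task 2 Task 3 Task 4 Task 5 Task 6 Task 7.
Task 1: waits 0, runs 0→6
Task 2: waits 6, runs 6→23
Task 3: waits 23, runs 23→38
Task 4: waits 38, runs 38→40
Task 5: waits 40, runs 40→54
Task 6: waits 54, runs 54→66
Task 7: waits 66, runs 66→69
Sum = 0+6+23+38+40+54+66 = 227.
EDD (increasing due date): Task 6 Task 3 Task 2 Task 5 Task 4 Task 1 Task 7.
Task 6: waits 0, runs 0→12
Task 3: waits 12, runs 12→27
Task 2: waits 27, runs 27→44
Task 5: waits 44, runs 44→58
Task 4: waits 58, runs 58→60
Task 1: waits 60, runs 60→66
Task 7: waits 66, runs 66→69
Sum = 0+12+27+44+58+60+66 = 267.
Difference = 227 − 267 = -40.

-40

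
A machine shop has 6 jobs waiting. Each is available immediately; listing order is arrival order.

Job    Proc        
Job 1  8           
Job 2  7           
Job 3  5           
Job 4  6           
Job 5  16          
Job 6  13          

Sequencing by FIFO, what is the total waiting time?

111

FIFO (arrival order): Job 1 Job 2 Job 3 Job 4 Job 5 Job 6.
Job 1: waits 0, runs 0→8
Job 2: waits 8, runs 8→15
Job 3: waits 15, runs 15→20
Job 4: waits 20, runs 20→26
Job 5: waits 26, runs 26→42
Job 6: waits 42, runs 42→55
Sum = 0+8+15+20+26+42 = 111.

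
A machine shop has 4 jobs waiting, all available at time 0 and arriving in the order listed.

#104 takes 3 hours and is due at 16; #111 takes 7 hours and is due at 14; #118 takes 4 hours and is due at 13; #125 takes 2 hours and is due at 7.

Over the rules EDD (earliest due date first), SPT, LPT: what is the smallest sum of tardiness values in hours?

EDD (increasing due date): #125 #118 #111 #104.
#125: 0→2, due 7, tardiness 0
#118: 2→6, due 13, tardiness 0
#111: 6→13, due 14, tardiness 0
#104: 13→16, due 16, tardiness 0
Sum = 0+0+0+0 = 0.
SPT (increasing processing time): #125 #104 #118 #111.
#125: 0→2, due 7, tardiness 0
#104: 2→5, due 16, tardiness 0
#118: 5→9, due 13, tardiness 0
#111: 9→16, due 14, tardiness 2
Sum = 0+0+0+2 = 2.
LPT (decreasing processing time): #111 #118 #104 #125.
#111: 0→7, due 14, tardiness 0
#118: 7→11, due 13, tardiness 0
#104: 11→14, due 16, tardiness 0
#125: 14→16, due 7, tardiness 9
Sum = 0+0+0+9 = 9.
EDD 0, SPT 2, LPT 9 → minimum 0.

0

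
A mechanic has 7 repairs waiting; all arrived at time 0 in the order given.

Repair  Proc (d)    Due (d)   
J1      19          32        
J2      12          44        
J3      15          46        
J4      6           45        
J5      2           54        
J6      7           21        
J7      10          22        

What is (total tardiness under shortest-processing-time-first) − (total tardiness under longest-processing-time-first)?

SPT (increasing processing time): J5 J4 J6 J7 J2 J3 J1.
J5: 0→2, due 54, tardiness 0
J4: 2→8, due 45, tardiness 0
J6: 8→15, due 21, tardiness 0
J7: 15→25, due 22, tardiness 3
J2: 25→37, due 44, tardiness 0
J3: 37→52, due 46, tardiness 6
J1: 52→71, due 32, tardiness 39
Sum = 0+0+0+3+0+6+39 = 48.
LPT (decreasing processing time): J1 J3 J2 J7 J6 J4 J5.
J1: 0→19, due 32, tardiness 0
J3: 19→34, due 46, tardiness 0
J2: 34→46, due 44, tardiness 2
J7: 46→56, due 22, tardiness 34
J6: 56→63, due 21, tardiness 42
J4: 63→69, due 45, tardiness 24
J5: 69→71, due 54, tardiness 17
Sum = 0+0+2+34+42+24+17 = 119.
Difference = 48 − 119 = -71.

-71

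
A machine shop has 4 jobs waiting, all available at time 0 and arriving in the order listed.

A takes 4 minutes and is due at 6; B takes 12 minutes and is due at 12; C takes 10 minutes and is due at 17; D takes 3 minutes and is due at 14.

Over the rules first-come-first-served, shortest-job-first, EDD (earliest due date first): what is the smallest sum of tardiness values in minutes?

18

FIFO (arrival order): A B C D.
A: 0→4, due 6, tardiness 0
B: 4→16, due 12, tardiness 4
C: 16→26, due 17, tardiness 9
D: 26→29, due 14, tardiness 15
Sum = 0+4+9+15 = 28.
SPT (increasing processing time): D A C B.
D: 0→3, due 14, tardiness 0
A: 3→7, due 6, tardiness 1
C: 7→17, due 17, tardiness 0
B: 17→29, due 12, tardiness 17
Sum = 0+1+0+17 = 18.
EDD (increasing due date): A B D C.
A: 0→4, due 6, tardiness 0
B: 4→16, due 12, tardiness 4
D: 16→19, due 14, tardiness 5
C: 19→29, due 17, tardiness 12
Sum = 0+4+5+12 = 21.
FIFO 28, SPT 18, EDD 21 → minimum 18.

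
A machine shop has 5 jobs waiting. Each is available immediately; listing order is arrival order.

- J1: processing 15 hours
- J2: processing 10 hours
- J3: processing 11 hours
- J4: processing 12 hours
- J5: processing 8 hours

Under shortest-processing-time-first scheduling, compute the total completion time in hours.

152

SPT (increasing processing time): J5 J2 J3 J4 J1.
J5: 0→8
J2: 8→18
J3: 18→29
J4: 29→41
J1: 41→56
Sum = 8+18+29+41+56 = 152.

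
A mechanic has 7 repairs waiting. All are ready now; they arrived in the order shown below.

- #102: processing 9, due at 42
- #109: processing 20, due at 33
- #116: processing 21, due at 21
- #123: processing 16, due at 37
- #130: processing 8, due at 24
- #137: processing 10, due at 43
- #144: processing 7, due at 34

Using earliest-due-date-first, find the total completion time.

EDD (increasing due date): #116 #130 #109 #144 #123 #102 #137.
#116: 0→21
#130: 21→29
#109: 29→49
#144: 49→56
#123: 56→72
#102: 72→81
#137: 81→91
Sum = 21+29+49+56+72+81+91 = 399.

399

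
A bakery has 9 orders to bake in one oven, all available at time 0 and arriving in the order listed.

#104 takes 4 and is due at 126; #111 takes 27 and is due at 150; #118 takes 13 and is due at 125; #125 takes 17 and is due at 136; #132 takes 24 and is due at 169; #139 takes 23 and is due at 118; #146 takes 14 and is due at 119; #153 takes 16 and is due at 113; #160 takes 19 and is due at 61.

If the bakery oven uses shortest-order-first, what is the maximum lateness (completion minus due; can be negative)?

22

SPT (increasing processing time): #104 #118 #146 #153 #125 #160 #139 #132 #111.
#104: 0→4, due 126, lateness -122
#118: 4→17, due 125, lateness -108
#146: 17→31, due 119, lateness -88
#153: 31→47, due 113, lateness -66
#125: 47→64, due 136, lateness -72
#160: 64→83, due 61, lateness 22
#139: 83→106, due 118, lateness -12
#132: 106→130, due 169, lateness -39
#111: 130→157, due 150, lateness 7
Maximum = 22.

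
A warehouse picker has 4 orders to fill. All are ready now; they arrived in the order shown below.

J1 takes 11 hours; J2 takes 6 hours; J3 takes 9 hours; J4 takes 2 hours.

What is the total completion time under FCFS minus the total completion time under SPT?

27

FIFO (arrival order): J1 J2 J3 J4.
J1: 0→11
J2: 11→17
J3: 17→26
J4: 26→28
Sum = 11+17+26+28 = 82.
SPT (increasing processing time): J4 J2 J3 J1.
J4: 0→2
J2: 2→8
J3: 8→17
J1: 17→28
Sum = 2+8+17+28 = 55.
Difference = 82 − 55 = 27.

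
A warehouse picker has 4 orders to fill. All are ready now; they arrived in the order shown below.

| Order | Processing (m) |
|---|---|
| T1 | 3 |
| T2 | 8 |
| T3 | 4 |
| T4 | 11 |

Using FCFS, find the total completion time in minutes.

FIFO (arrival order): T1 T2 T3 T4.
T1: 0→3
T2: 3→11
T3: 11→15
T4: 15→26
Sum = 3+11+15+26 = 55.

55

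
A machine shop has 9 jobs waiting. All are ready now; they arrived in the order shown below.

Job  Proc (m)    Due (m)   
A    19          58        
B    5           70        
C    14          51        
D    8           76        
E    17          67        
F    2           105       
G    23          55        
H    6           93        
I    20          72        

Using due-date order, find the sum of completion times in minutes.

EDD (increasing due date): C G A E B I D H F.
C: 0→14
G: 14→37
A: 37→56
E: 56→73
B: 73→78
I: 78→98
D: 98→106
H: 106→112
F: 112→114
Sum = 14+37+56+73+78+98+106+112+114 = 688.

688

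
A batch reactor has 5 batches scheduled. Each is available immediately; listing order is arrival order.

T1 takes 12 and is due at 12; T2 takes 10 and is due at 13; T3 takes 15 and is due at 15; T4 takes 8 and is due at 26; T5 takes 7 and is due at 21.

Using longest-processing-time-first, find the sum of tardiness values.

89

LPT (decreasing processing time): T3 T1 T2 T4 T5.
T3: 0→15, due 15, tardiness 0
T1: 15→27, due 12, tardiness 15
T2: 27→37, due 13, tardiness 24
T4: 37→45, due 26, tardiness 19
T5: 45→52, due 21, tardiness 31
Sum = 0+15+24+19+31 = 89.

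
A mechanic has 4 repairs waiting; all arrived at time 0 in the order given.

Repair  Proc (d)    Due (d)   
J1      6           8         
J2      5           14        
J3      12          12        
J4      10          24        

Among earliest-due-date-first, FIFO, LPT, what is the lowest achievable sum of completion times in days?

EDD (increasing due date): J1 J3 J2 J4.
J1: 0→6
J3: 6→18
J2: 18→23
J4: 23→33
Sum = 6+18+23+33 = 80.
FIFO (arrival order): J1 J2 J3 J4.
J1: 0→6
J2: 6→11
J3: 11→23
J4: 23→33
Sum = 6+11+23+33 = 73.
LPT (decreasing processing time): J3 J4 J1 J2.
J3: 0→12
J4: 12→22
J1: 22→28
J2: 28→33
Sum = 12+22+28+33 = 95.
EDD 80, FIFO 73, LPT 95 → minimum 73.

73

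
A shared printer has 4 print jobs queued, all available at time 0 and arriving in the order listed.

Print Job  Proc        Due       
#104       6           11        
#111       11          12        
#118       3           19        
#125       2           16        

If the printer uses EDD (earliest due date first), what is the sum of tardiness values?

11

EDD (increasing due date): #104 #111 #125 #118.
#104: 0→6, due 11, tardiness 0
#111: 6→17, due 12, tardiness 5
#125: 17→19, due 16, tardiness 3
#118: 19→22, due 19, tardiness 3
Sum = 0+5+3+3 = 11.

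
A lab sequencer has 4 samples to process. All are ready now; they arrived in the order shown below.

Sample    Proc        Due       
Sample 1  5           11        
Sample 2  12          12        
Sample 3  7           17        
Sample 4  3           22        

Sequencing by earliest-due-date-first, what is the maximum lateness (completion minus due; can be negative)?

7

EDD (increasing due date): Sample 1 Sample 2 Sample 3 Sample 4.
Sample 1: 0→5, due 11, lateness -6
Sample 2: 5→17, due 12, lateness 5
Sample 3: 17→24, due 17, lateness 7
Sample 4: 24→27, due 22, lateness 5
Maximum = 7.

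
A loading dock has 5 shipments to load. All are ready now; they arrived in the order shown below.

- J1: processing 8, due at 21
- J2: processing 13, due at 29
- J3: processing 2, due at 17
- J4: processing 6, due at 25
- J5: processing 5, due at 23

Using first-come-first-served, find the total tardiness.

FIFO (arrival order): J1 J2 J3 J4 J5.
J1: 0→8, due 21, tardiness 0
J2: 8→21, due 29, tardiness 0
J3: 21→23, due 17, tardiness 6
J4: 23→29, due 25, tardiness 4
J5: 29→34, due 23, tardiness 11
Sum = 0+0+6+4+11 = 21.

21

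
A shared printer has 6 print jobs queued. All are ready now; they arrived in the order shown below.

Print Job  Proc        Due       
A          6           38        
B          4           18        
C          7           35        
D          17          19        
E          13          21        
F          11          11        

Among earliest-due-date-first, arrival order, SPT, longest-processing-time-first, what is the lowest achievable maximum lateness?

24

EDD (increasing due date): F B D E C A.
F: 0→11, due 11, lateness 0
B: 11→15, due 18, lateness -3
D: 15→32, due 19, lateness 13
E: 32→45, due 21, lateness 24
C: 45→52, due 35, lateness 17
A: 52→58, due 38, lateness 20
Maximum = 24.
FIFO (arrival order): A B C D E F.
A: 0→6, due 38, lateness -32
B: 6→10, due 18, lateness -8
C: 10→17, due 35, lateness -18
D: 17→34, due 19, lateness 15
E: 34→47, due 21, lateness 26
F: 47→58, due 11, lateness 47
Maximum = 47.
SPT (increasing processing time): B A C F E D.
B: 0→4, due 18, lateness -14
A: 4→10, due 38, lateness -28
C: 10→17, due 35, lateness -18
F: 17→28, due 11, lateness 17
E: 28→41, due 21, lateness 20
D: 41→58, due 19, lateness 39
Maximum = 39.
LPT (decreasing processing time): D E F C A B.
D: 0→17, due 19, lateness -2
E: 17→30, due 21, lateness 9
F: 30→41, due 11, lateness 30
C: 41→48, due 35, lateness 13
A: 48→54, due 38, lateness 16
B: 54→58, due 18, lateness 40
Maximum = 40.
EDD 24, FIFO 47, SPT 39, LPT 40 → minimum 24.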